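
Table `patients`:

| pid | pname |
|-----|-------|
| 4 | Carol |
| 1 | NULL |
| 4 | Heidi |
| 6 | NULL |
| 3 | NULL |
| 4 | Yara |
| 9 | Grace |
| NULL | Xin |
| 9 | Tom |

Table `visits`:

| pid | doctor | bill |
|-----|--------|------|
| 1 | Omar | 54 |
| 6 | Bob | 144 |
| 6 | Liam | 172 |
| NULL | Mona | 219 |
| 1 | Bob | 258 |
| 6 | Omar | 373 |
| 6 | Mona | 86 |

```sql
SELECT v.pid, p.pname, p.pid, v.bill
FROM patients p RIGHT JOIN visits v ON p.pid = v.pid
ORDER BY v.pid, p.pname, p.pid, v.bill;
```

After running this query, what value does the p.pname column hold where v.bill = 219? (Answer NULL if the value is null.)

RIGHT JOIN keeps every row from `visits`; unmatched rows get NULL for `patients`'s columns.
Matching on p.pid = v.pid. A NULL in a compared column never satisfies the condition.
- p row (pid=4): no match.
- p row (pid=1): matches 2 v row(s) → 2 output row(s).
- p row (pid=4): no match.
- p row (pid=6): matches 4 v row(s) → 4 output row(s).
- p row (pid=3): no match.
- p row (pid=4): no match.
- p row (pid=9): no match.
- p row (pid=NULL): no match.
- p row (pid=9): no match.
- plus 1 unmatched v row(s), each kept with NULL p columns.

NULL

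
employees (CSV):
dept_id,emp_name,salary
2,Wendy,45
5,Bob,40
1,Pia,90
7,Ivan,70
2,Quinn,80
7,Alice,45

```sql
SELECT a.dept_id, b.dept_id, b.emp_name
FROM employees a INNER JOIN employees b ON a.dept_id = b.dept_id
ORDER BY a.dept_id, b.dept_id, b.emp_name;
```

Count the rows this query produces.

INNER JOIN keeps only pairs where the ON condition holds.
Matching on a.dept_id = b.dept_id.
Matched pairs: 10.
Total: 10 rows.

10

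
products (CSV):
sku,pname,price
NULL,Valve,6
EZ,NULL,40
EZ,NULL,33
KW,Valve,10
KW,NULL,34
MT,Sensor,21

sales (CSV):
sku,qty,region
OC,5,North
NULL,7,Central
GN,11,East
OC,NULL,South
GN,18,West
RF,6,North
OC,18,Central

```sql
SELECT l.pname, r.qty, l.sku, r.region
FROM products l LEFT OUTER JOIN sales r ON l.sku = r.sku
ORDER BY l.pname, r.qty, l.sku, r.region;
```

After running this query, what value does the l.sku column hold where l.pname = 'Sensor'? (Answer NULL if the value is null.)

LEFT JOIN keeps every row from `products`; unmatched rows get NULL for `sales`'s columns.
Matching on l.sku = r.sku. A NULL in a compared column never satisfies the condition.
Matched pairs: 0; unmatched l rows kept: 6.

MT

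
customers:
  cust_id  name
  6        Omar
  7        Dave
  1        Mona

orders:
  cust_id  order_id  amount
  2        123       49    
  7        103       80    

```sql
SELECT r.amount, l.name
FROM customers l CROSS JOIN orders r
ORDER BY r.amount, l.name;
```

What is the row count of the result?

CROSS JOIN pairs every row of `customers` with every row of `orders`: 3 × 2 = 6 rows.

6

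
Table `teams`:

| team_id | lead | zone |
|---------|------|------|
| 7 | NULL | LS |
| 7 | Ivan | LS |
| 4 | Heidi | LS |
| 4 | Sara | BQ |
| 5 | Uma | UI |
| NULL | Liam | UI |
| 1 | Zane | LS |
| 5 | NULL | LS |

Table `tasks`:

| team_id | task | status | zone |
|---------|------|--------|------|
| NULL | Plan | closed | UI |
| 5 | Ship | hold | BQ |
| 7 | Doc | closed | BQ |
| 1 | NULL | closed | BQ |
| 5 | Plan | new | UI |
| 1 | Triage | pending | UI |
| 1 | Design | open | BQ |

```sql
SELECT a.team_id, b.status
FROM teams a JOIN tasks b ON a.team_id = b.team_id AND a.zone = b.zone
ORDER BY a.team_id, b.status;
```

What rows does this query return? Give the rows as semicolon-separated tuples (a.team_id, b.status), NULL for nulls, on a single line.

(5, new)

INNER JOIN keeps only pairs where the ON condition holds.
Matching on a.team_id = b.team_id AND a.zone = b.zone. A NULL in a compared column never satisfies the condition.
- a[0] team_id=7, zone=LS → no match; dropped.
- a[1] team_id=7, zone=LS → no match; dropped.
- a[2] team_id=4, zone=LS → no match; dropped.
- a[3] team_id=4, zone=BQ → no match; dropped.
- a[4] team_id=5, zone=UI → 1 match(es) in b → 1 row(s).
- a[5] team_id=NULL, zone=UI → no match; dropped.
- a[6] team_id=1, zone=LS → no match; dropped.
- a[7] team_id=5, zone=LS → no match; dropped.
After projecting and ordering:
a.team_id | b.status
5 | new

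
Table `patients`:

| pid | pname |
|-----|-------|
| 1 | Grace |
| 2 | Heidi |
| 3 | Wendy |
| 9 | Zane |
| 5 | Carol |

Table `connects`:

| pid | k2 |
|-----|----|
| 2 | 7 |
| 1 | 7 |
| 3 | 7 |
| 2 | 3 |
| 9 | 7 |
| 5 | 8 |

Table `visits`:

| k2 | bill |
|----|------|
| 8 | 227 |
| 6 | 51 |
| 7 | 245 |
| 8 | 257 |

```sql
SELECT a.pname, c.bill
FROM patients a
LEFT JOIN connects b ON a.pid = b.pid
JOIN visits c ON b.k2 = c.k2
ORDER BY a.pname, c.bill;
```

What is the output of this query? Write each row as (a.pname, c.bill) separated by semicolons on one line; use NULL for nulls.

Joins associate left-to-right: patients LEFT JOIN connects on pid gives 6 intermediate row(s).
Then INNER JOIN `visits c` on k2: keep only rows whose b.k2 appears in c.

(Carol, 227); (Carol, 257); (Grace, 245); (Heidi, 245); (Wendy, 245); (Zane, 245)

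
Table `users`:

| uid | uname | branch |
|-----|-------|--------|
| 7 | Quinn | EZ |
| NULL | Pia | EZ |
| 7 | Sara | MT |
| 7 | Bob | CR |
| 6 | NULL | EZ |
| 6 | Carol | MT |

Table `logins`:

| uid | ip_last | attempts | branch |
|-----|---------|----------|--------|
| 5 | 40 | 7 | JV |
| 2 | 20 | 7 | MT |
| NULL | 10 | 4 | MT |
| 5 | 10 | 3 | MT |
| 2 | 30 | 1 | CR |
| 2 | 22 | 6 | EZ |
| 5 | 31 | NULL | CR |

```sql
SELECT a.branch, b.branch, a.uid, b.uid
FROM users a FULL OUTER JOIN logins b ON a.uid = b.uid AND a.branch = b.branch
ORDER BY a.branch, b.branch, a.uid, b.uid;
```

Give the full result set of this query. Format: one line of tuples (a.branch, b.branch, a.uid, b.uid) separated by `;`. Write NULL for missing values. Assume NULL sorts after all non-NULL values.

(CR, NULL, 7, NULL); (EZ, NULL, 6, NULL); (EZ, NULL, 7, NULL); (EZ, NULL, NULL, NULL); (MT, NULL, 6, NULL); (MT, NULL, 7, NULL); (NULL, CR, NULL, 2); (NULL, CR, NULL, 5); (NULL, EZ, NULL, 2); (NULL, JV, NULL, 5); (NULL, MT, NULL, 2); (NULL, MT, NULL, 5); (NULL, MT, NULL, NULL)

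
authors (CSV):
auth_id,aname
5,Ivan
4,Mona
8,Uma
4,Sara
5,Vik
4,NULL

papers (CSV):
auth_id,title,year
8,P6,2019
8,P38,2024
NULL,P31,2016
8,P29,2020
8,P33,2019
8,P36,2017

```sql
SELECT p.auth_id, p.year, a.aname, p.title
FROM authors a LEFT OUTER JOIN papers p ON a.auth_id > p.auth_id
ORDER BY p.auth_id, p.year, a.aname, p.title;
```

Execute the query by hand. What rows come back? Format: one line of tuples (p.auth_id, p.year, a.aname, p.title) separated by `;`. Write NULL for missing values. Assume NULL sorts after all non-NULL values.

LEFT JOIN keeps every row from `authors`; unmatched rows get NULL for `papers`'s columns.
Matching on a.auth_id > p.auth_id. A NULL in a compared column never satisfies the condition.
- a[0] auth_id=5 → no match; kept with NULLs on the p side.
- a[1] auth_id=4 → no match; kept with NULLs on the p side.
- a[2] auth_id=8 → no match; kept with NULLs on the p side.
- a[3] auth_id=4 → no match; kept with NULLs on the p side.
- a[4] auth_id=5 → no match; kept with NULLs on the p side.
- a[5] auth_id=4 → no match; kept with NULLs on the p side.
After projecting and ordering:
p.auth_id | p.year | a.aname | p.title
NULL | NULL | Ivan | NULL
NULL | NULL | Mona | NULL
NULL | NULL | Sara | NULL
NULL | NULL | Uma | NULL
NULL | NULL | Vik | NULL
NULL | NULL | NULL | NULL

(NULL, NULL, Ivan, NULL); (NULL, NULL, Mona, NULL); (NULL, NULL, Sara, NULL); (NULL, NULL, Uma, NULL); (NULL, NULL, Vik, NULL); (NULL, NULL, NULL, NULL)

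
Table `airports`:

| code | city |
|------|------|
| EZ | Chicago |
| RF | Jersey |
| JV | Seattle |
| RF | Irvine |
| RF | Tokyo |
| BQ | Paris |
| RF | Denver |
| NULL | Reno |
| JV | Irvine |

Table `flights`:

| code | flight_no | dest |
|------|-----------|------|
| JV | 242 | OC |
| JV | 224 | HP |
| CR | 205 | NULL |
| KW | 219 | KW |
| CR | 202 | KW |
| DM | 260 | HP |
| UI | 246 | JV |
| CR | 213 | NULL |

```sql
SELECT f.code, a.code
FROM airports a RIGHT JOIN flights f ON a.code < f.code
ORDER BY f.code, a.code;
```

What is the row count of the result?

20

RIGHT JOIN keeps every row from `flights`; unmatched rows get NULL for `airports`'s columns.
Matching on a.code < f.code. A NULL in a compared column never satisfies the condition.
Matched pairs: 20; unmatched f rows kept: 0.
Total: 20 rows.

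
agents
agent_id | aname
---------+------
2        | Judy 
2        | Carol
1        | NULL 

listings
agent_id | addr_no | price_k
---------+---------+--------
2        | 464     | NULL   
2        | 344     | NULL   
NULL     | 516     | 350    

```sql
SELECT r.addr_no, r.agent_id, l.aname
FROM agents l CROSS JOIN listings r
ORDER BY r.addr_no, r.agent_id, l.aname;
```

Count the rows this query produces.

9

CROSS JOIN pairs every row of `agents` with every row of `listings`: 3 × 3 = 9 rows.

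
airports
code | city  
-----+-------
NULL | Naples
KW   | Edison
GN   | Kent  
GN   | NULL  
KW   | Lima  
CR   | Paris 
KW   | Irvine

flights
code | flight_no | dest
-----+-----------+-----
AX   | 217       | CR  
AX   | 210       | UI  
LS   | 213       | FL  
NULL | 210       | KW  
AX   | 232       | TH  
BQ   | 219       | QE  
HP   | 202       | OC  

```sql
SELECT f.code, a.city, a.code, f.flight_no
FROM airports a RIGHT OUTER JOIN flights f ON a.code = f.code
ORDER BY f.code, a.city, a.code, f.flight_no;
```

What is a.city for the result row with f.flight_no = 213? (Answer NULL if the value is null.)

RIGHT JOIN keeps every row from `flights`; unmatched rows get NULL for `airports`'s columns.
Matching on a.code = f.code. A NULL in a compared column never satisfies the condition.
- a row (code=NULL): no match.
- a row (code=KW): no match.
- a row (code=GN): no match.
- a row (code=GN): no match.
- a row (code=KW): no match.
- a row (code=CR): no match.
- a row (code=KW): no match.
- 7 f row(s) had no a match → kept, a columns NULL.

NULL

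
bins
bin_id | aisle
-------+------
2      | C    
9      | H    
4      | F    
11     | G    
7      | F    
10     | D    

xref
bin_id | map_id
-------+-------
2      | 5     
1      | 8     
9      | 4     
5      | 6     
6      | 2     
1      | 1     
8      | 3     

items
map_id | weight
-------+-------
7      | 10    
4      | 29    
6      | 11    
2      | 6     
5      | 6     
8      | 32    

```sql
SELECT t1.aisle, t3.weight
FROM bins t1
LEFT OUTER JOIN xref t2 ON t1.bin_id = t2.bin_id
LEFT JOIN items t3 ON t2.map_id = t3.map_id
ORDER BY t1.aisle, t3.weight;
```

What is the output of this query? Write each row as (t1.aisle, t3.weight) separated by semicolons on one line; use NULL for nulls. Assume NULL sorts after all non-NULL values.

(C, 6); (D, NULL); (F, NULL); (F, NULL); (G, NULL); (H, 29)

Step 1 — t1 LEFT JOIN t2 on bin_id → 6 row(s).
Then LEFT JOIN `items t3` on map_id: each of those 6 rows is kept; rows whose t2.map_id has no match in t3 get NULL for t3's columns.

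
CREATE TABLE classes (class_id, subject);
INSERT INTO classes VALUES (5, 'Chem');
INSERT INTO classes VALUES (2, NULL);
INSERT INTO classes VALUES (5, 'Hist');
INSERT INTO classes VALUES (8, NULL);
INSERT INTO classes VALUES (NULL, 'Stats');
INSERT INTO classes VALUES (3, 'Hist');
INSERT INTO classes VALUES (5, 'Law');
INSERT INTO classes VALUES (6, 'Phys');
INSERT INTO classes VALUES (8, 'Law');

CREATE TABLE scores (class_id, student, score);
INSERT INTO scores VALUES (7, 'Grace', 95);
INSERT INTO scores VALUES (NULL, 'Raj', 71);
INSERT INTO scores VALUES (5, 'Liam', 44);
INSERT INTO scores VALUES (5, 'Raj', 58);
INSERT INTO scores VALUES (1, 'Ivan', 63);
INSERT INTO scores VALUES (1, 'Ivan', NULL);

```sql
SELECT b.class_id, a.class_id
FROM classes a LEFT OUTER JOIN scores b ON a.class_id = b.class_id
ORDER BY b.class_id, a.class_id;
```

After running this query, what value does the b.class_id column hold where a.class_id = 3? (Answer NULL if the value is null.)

NULL

LEFT JOIN keeps every row from `classes`; unmatched rows get NULL for `scores`'s columns.
Matching on a.class_id = b.class_id. A NULL in a compared column never satisfies the condition.
- a row (class_id=5): matches 2 b row(s) → 2 output row(s).
- a row (class_id=2): no match → kept, b columns NULL.
- a row (class_id=5): matches 2 b row(s) → 2 output row(s).
- a row (class_id=8): no match → kept, b columns NULL.
- a row (class_id=NULL): no match → kept, b columns NULL.
- a row (class_id=3): no match → kept, b columns NULL.
- a row (class_id=5): matches 2 b row(s) → 2 output row(s).
- a row (class_id=6): no match → kept, b columns NULL.
- a row (class_id=8): no match → kept, b columns NULL.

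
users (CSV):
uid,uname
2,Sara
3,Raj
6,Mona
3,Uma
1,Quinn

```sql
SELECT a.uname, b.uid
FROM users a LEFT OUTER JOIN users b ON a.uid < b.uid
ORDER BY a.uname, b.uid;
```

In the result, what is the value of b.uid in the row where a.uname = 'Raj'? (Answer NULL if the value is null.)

6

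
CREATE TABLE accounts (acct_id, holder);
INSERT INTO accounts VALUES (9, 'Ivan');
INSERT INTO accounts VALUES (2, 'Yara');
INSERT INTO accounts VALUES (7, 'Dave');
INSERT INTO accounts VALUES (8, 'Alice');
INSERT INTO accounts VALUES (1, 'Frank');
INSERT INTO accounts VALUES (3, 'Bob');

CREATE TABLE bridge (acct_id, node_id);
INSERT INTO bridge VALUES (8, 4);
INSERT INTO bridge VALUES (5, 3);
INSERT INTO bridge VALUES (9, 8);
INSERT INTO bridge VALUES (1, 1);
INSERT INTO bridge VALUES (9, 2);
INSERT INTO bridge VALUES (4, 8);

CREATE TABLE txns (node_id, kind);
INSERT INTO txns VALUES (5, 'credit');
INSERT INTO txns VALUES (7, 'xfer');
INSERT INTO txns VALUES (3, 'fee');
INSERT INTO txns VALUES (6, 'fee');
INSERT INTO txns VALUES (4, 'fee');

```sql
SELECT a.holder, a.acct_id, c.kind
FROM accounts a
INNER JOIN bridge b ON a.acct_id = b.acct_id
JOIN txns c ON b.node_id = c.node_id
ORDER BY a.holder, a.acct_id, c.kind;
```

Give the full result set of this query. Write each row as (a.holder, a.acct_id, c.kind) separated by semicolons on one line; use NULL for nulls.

(Alice, 8, fee)

Joins associate left-to-right: accounts INNER JOIN bridge on acct_id gives 4 intermediate row(s).
Then INNER JOIN `txns c` on node_id: keep only rows whose b.node_id appears in c.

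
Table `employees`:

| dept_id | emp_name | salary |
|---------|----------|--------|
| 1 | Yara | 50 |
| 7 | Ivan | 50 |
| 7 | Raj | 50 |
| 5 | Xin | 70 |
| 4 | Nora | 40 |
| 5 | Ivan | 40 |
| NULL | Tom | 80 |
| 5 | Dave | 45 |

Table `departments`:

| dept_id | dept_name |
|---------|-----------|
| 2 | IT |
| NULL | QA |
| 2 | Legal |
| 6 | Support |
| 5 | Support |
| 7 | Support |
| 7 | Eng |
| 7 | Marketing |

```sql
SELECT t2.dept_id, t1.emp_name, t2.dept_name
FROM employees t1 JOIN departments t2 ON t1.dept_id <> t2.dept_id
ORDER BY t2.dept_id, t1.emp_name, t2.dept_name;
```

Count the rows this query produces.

INNER JOIN keeps only pairs where the ON condition holds.
Matching on t1.dept_id <> t2.dept_id. A NULL in a compared column never satisfies the condition.
- dept_id=1: 7 matching t2 row(s), so 7 row(s) emitted.
- dept_id=7: 4 matching t2 row(s), so 4 row(s) emitted.
- dept_id=7: 4 matching t2 row(s), so 4 row(s) emitted.
- dept_id=5: 6 matching t2 row(s), so 6 row(s) emitted.
- dept_id=4: 7 matching t2 row(s), so 7 row(s) emitted.
- dept_id=5: 6 matching t2 row(s), so 6 row(s) emitted.
- dept_id=NULL: no matching t2 row, dropped.
- dept_id=5: 6 matching t2 row(s), so 6 row(s) emitted.
Total: 40 rows.

40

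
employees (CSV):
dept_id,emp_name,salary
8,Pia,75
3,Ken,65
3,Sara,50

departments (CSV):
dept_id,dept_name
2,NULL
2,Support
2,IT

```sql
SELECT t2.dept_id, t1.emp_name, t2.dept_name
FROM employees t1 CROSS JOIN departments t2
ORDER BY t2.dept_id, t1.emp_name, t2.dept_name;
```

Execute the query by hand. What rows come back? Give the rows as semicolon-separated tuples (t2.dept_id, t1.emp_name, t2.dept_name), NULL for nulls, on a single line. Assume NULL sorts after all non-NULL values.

CROSS JOIN pairs every row of `employees` with every row of `departments`: 3 × 3 = 9 rows.
After projecting and ordering:
t2.dept_id | t1.emp_name | t2.dept_name
2 | Ken | IT
2 | Ken | Support
2 | Ken | NULL
2 | Pia | IT
2 | Pia | Support
2 | Pia | NULL
2 | Sara | IT
2 | Sara | Support
2 | Sara | NULL

(2, Ken, IT); (2, Ken, Support); (2, Ken, NULL); (2, Pia, IT); (2, Pia, Support); (2, Pia, NULL); (2, Sara, IT); (2, Sara, Support); (2, Sara, NULL)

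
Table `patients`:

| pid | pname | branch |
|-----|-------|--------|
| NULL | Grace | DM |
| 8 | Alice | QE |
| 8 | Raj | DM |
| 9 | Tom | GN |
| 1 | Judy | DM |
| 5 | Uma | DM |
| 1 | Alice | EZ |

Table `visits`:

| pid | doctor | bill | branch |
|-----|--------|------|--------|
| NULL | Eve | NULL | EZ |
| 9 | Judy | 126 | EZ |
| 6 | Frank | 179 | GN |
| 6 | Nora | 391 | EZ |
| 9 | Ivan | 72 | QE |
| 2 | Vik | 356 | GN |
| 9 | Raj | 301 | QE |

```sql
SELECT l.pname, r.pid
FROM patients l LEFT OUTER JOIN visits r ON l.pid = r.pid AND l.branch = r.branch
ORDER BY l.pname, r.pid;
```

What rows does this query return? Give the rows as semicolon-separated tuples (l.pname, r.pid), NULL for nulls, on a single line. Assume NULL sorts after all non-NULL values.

LEFT JOIN keeps every row from `patients`; unmatched rows get NULL for `visits`'s columns.
Matching on l.pid = r.pid AND l.branch = r.branch. A NULL in a compared column never satisfies the condition.
- l[0] pid=NULL, branch=DM → no match; kept with NULLs on the r side.
- l[1] pid=8, branch=QE → no match; kept with NULLs on the r side.
- l[2] pid=8, branch=DM → no match; kept with NULLs on the r side.
- l[3] pid=9, branch=GN → no match; kept with NULLs on the r side.
- l[4] pid=1, branch=DM → no match; kept with NULLs on the r side.
- l[5] pid=5, branch=DM → no match; kept with NULLs on the r side.
- l[6] pid=1, branch=EZ → no match; kept with NULLs on the r side.
After projecting and ordering:
l.pname | r.pid
Alice | NULL
Alice | NULL
Grace | NULL
Judy | NULL
Raj | NULL
Tom | NULL
Uma | NULL

(Alice, NULL); (Alice, NULL); (Grace, NULL); (Judy, NULL); (Raj, NULL); (Tom, NULL); (Uma, NULL)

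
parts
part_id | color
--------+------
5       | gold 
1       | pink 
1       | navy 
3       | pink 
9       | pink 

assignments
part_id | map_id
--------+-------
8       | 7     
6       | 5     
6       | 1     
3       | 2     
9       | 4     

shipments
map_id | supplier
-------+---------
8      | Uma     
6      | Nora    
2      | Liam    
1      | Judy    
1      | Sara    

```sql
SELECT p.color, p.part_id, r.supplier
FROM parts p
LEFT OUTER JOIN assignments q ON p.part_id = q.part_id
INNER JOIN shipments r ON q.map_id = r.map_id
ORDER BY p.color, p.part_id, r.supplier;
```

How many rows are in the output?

1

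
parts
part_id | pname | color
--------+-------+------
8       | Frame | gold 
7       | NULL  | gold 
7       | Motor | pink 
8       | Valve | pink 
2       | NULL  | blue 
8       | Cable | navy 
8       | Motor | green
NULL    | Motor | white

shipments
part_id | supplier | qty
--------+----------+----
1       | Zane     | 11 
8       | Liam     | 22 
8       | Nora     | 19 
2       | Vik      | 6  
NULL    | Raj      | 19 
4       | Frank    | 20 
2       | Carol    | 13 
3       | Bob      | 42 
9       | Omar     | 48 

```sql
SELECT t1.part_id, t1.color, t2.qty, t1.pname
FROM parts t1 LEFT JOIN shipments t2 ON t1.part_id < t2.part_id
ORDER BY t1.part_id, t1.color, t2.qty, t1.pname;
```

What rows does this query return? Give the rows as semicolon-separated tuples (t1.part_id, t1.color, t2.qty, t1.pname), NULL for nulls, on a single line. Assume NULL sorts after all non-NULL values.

(2, blue, 19, NULL); (2, blue, 20, NULL); (2, blue, 22, NULL); (2, blue, 42, NULL); (2, blue, 48, NULL); (7, gold, 19, NULL); (7, gold, 22, NULL); (7, gold, 48, NULL); (7, pink, 19, Motor); (7, pink, 22, Motor); (7, pink, 48, Motor); (8, gold, 48, Frame); (8, green, 48, Motor); (8, navy, 48, Cable); (8, pink, 48, Valve); (NULL, white, NULL, Motor)

LEFT JOIN keeps every row from `parts`; unmatched rows get NULL for `shipments`'s columns.
Matching on t1.part_id < t2.part_id. A NULL in a compared column never satisfies the condition.
Matched pairs: 15; unmatched t1 rows kept: 1.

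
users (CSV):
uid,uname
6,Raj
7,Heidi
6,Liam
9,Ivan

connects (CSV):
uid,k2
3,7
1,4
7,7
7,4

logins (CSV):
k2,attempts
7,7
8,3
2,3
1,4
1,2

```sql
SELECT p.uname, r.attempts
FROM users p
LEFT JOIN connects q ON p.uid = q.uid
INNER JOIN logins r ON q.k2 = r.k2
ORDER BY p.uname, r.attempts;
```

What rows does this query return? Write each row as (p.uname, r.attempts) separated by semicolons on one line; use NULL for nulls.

Joins associate left-to-right: users LEFT JOIN connects on uid gives 5 intermediate row(s).
Then INNER JOIN `logins r` on k2: keep only rows whose q.k2 appears in r.

(Heidi, 7)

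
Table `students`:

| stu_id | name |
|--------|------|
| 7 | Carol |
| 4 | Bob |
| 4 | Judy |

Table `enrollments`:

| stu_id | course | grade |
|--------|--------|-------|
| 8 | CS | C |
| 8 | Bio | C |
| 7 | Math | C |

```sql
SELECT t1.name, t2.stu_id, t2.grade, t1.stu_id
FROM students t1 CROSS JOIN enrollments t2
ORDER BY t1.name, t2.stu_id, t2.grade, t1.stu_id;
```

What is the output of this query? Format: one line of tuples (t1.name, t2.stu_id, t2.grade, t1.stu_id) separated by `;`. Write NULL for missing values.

(Bob, 7, C, 4); (Bob, 8, C, 4); (Bob, 8, C, 4); (Carol, 7, C, 7); (Carol, 8, C, 7); (Carol, 8, C, 7); (Judy, 7, C, 4); (Judy, 8, C, 4); (Judy, 8, C, 4)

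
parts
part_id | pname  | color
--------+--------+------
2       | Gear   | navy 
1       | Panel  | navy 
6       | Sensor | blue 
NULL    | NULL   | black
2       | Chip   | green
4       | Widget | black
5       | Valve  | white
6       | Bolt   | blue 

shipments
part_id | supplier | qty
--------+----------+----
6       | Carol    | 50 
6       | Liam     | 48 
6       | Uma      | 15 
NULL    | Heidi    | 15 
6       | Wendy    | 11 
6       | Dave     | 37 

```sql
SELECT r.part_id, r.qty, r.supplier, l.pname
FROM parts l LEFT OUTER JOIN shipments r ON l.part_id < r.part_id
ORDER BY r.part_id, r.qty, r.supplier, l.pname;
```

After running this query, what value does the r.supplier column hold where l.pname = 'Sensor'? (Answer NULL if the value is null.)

NULL

LEFT JOIN keeps every row from `parts`; unmatched rows get NULL for `shipments`'s columns.
Matching on l.part_id < r.part_id. A NULL in a compared column never satisfies the condition.
- l[0] part_id=2 → 5 match(es) in r → 5 row(s).
- l[1] part_id=1 → 5 match(es) in r → 5 row(s).
- l[2] part_id=6 → no match; kept with NULLs on the r side.
- l[3] part_id=NULL → no match; kept with NULLs on the r side.
- l[4] part_id=2 → 5 match(es) in r → 5 row(s).
- l[5] part_id=4 → 5 match(es) in r → 5 row(s).
- l[6] part_id=5 → 5 match(es) in r → 5 row(s).
- l[7] part_id=6 → no match; kept with NULLs on the r side.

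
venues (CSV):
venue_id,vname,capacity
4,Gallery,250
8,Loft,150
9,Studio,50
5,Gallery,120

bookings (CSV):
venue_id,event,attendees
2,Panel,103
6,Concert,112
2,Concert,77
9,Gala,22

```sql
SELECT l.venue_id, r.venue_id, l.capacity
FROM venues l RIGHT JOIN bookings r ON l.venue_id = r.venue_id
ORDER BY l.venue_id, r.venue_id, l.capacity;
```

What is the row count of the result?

RIGHT JOIN keeps every row from `bookings`; unmatched rows get NULL for `venues`'s columns.
Matching on l.venue_id = r.venue_id.
- l row (venue_id=4): no match.
- l row (venue_id=8): no match.
- l row (venue_id=9): matches 1 r row(s) → 1 output row(s).
- l row (venue_id=5): no match.
- 3 r row(s) had no l match → kept, l columns NULL.
Total: 1 matched + 3 padded = 4 rows.

4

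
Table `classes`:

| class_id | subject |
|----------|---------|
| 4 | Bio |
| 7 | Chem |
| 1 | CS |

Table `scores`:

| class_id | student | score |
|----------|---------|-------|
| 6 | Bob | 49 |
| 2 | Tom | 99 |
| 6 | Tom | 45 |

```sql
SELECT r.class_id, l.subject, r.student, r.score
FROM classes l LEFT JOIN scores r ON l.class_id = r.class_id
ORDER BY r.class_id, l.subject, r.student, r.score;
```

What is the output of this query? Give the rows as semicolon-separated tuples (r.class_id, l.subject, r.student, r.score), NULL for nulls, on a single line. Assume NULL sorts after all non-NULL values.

LEFT JOIN keeps every row from `classes`; unmatched rows get NULL for `scores`'s columns.
Matching on l.class_id = r.class_id.
Matched pairs: 0; unmatched l rows kept: 3.

(NULL, Bio, NULL, NULL); (NULL, CS, NULL, NULL); (NULL, Chem, NULL, NULL)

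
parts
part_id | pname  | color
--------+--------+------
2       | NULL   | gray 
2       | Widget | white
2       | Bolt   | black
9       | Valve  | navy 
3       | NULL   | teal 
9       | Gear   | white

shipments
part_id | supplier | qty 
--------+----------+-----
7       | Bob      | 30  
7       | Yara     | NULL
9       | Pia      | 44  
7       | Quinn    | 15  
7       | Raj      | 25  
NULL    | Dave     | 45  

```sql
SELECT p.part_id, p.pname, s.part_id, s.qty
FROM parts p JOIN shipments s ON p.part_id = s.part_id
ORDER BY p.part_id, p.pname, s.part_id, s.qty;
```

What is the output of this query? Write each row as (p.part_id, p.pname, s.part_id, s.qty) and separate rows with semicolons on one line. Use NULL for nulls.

(9, Gear, 9, 44); (9, Valve, 9, 44)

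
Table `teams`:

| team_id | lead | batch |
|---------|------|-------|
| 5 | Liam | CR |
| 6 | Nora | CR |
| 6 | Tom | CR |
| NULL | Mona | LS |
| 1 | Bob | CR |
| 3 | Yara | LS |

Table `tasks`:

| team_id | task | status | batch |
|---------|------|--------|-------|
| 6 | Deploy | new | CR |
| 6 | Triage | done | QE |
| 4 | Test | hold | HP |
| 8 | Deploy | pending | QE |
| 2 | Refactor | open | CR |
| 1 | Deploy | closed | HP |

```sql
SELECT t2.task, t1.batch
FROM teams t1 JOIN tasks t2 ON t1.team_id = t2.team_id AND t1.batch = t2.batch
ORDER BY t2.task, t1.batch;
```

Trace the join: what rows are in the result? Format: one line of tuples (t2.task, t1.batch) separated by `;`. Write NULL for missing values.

INNER JOIN keeps only pairs where the ON condition holds.
Matching on t1.team_id = t2.team_id AND t1.batch = t2.batch. A NULL in a compared column never satisfies the condition.
Matched pairs: 2.

(Deploy, CR); (Deploy, CR)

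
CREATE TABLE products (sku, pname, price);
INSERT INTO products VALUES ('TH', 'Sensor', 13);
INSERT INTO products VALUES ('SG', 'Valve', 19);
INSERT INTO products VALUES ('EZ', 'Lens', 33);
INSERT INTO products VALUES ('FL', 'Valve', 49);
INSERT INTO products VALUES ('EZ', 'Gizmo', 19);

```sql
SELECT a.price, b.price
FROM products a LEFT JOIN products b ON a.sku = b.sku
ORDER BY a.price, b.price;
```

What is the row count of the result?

LEFT JOIN keeps every row from `products a`; unmatched rows get NULL for `products b`'s columns.
Matching on a.sku = b.sku.
- a row (sku=TH): matches 1 b row(s) → 1 output row(s).
- a row (sku=SG): matches 1 b row(s) → 1 output row(s).
- a row (sku=EZ): matches 2 b row(s) → 2 output row(s).
- a row (sku=FL): matches 1 b row(s) → 1 output row(s).
- a row (sku=EZ): matches 2 b row(s) → 2 output row(s).
Total: 7 rows.

7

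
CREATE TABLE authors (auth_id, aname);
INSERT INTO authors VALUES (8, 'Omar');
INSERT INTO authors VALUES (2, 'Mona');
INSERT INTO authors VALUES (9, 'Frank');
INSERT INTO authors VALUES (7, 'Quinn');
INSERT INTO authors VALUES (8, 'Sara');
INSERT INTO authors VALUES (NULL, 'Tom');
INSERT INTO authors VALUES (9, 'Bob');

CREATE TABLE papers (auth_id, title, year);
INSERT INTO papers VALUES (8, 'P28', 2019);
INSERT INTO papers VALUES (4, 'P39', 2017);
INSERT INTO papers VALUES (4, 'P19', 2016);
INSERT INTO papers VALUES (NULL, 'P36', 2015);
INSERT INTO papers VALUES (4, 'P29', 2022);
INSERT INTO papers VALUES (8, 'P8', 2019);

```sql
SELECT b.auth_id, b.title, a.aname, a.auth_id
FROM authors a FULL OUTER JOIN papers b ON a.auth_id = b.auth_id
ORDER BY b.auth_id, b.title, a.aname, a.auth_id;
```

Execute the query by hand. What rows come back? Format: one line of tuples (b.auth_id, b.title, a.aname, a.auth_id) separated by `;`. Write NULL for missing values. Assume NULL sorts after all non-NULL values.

(4, P19, NULL, NULL); (4, P29, NULL, NULL); (4, P39, NULL, NULL); (8, P28, Omar, 8); (8, P28, Sara, 8); (8, P8, Omar, 8); (8, P8, Sara, 8); (NULL, P36, NULL, NULL); (NULL, NULL, Bob, 9); (NULL, NULL, Frank, 9); (NULL, NULL, Mona, 2); (NULL, NULL, Quinn, 7); (NULL, NULL, Tom, NULL)

FULL OUTER JOIN keeps every row from both sides; unmatched rows get NULL for the other side's columns.
Matching on a.auth_id = b.auth_id. A NULL in a compared column never satisfies the condition.
- a[0] auth_id=8 → 2 match(es) in b → 2 row(s).
- a[1] auth_id=2 → no match; kept with NULLs on the b side.
- a[2] auth_id=9 → no match; kept with NULLs on the b side.
- a[3] auth_id=7 → no match; kept with NULLs on the b side.
- a[4] auth_id=8 → 2 match(es) in b → 2 row(s).
- a[5] auth_id=NULL → no match; kept with NULLs on the b side.
- a[6] auth_id=9 → no match; kept with NULLs on the b side.
- plus 4 unmatched b row(s), each kept with NULL a columns.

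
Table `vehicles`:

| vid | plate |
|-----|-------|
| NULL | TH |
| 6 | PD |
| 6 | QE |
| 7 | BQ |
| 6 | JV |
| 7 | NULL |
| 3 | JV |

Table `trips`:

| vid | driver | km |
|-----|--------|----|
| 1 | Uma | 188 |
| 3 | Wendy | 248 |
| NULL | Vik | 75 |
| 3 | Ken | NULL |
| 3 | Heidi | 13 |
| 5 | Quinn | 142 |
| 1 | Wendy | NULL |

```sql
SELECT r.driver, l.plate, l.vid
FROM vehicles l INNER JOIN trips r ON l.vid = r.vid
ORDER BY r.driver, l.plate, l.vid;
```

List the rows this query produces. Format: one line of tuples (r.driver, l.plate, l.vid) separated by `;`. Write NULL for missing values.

(Heidi, JV, 3); (Ken, JV, 3); (Wendy, JV, 3)

INNER JOIN keeps only pairs where the ON condition holds.
Matching on l.vid = r.vid. A NULL in a compared column never satisfies the condition.
Matched pairs: 3.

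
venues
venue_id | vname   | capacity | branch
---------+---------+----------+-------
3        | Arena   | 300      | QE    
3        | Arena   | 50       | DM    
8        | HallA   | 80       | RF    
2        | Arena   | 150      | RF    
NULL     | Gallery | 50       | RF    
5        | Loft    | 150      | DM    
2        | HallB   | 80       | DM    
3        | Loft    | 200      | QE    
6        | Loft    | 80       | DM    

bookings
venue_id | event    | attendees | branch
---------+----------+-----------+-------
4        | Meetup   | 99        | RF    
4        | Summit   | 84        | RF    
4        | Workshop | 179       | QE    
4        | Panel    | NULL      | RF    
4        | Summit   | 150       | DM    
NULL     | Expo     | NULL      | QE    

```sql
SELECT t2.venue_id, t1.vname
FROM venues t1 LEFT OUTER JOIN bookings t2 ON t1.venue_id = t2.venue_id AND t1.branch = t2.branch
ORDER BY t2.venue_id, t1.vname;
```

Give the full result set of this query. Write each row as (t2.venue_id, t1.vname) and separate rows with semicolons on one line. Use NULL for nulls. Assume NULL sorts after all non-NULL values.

(NULL, Arena); (NULL, Arena); (NULL, Arena); (NULL, Gallery); (NULL, HallA); (NULL, HallB); (NULL, Loft); (NULL, Loft); (NULL, Loft)

LEFT JOIN keeps every row from `venues`; unmatched rows get NULL for `bookings`'s columns.
Matching on t1.venue_id = t2.venue_id AND t1.branch = t2.branch. A NULL in a compared column never satisfies the condition.
- t1 row (venue_id=3, branch=QE): no match → kept, t2 columns NULL.
- t1 row (venue_id=3, branch=DM): no match → kept, t2 columns NULL.
- t1 row (venue_id=8, branch=RF): no match → kept, t2 columns NULL.
- t1 row (venue_id=2, branch=RF): no match → kept, t2 columns NULL.
- t1 row (venue_id=NULL, branch=RF): no match → kept, t2 columns NULL.
- t1 row (venue_id=5, branch=DM): no match → kept, t2 columns NULL.
- t1 row (venue_id=2, branch=DM): no match → kept, t2 columns NULL.
- t1 row (venue_id=3, branch=QE): no match → kept, t2 columns NULL.
- t1 row (venue_id=6, branch=DM): no match → kept, t2 columns NULL.
After projecting and ordering:
t2.venue_id | t1.vname
NULL | Arena
NULL | Arena
NULL | Arena
NULL | Gallery
NULL | HallA
NULL | HallB
NULL | Loft
NULL | Loft
NULL | Loft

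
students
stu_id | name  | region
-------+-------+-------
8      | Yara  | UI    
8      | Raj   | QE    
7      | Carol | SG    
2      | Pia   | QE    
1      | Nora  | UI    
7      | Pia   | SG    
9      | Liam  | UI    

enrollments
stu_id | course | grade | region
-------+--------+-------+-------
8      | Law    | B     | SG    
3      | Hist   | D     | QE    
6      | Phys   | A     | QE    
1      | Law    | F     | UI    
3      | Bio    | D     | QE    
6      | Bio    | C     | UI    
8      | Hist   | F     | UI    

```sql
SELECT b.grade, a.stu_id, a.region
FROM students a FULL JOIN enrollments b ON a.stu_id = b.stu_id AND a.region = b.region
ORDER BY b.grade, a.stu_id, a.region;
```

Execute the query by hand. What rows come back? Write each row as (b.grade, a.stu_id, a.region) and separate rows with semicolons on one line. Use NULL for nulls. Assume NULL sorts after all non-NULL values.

(A, NULL, NULL); (B, NULL, NULL); (C, NULL, NULL); (D, NULL, NULL); (D, NULL, NULL); (F, 1, UI); (F, 8, UI); (NULL, 2, QE); (NULL, 7, SG); (NULL, 7, SG); (NULL, 8, QE); (NULL, 9, UI)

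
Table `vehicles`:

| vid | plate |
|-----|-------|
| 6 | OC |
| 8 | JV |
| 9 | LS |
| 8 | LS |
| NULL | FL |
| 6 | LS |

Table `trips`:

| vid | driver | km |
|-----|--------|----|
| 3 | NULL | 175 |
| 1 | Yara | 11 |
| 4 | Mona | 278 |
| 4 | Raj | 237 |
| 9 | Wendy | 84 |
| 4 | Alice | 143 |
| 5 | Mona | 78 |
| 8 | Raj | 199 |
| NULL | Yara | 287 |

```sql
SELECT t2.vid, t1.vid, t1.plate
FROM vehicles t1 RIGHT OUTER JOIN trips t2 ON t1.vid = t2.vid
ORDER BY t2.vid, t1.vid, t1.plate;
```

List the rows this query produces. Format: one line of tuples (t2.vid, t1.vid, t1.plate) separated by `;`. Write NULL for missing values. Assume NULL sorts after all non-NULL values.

(1, NULL, NULL); (3, NULL, NULL); (4, NULL, NULL); (4, NULL, NULL); (4, NULL, NULL); (5, NULL, NULL); (8, 8, JV); (8, 8, LS); (9, 9, LS); (NULL, NULL, NULL)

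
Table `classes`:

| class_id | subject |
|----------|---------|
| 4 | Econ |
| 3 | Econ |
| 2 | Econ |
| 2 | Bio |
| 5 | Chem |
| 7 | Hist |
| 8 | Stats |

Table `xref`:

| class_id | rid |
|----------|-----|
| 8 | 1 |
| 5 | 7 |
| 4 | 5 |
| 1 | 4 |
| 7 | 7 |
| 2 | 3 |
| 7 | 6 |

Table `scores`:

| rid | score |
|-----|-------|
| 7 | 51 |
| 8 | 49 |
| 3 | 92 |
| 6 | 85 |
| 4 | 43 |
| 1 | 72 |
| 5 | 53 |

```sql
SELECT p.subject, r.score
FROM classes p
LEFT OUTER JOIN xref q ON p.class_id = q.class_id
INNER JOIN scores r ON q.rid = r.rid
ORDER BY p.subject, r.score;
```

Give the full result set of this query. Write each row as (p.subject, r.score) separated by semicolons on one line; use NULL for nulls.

(Bio, 92); (Chem, 51); (Econ, 53); (Econ, 92); (Hist, 51); (Hist, 85); (Stats, 72)

Evaluate left to right. First `classes p LEFT JOIN xref q` on class_id: 8 row(s).
Then INNER JOIN `scores r` on rid: keep only rows whose q.rid appears in r.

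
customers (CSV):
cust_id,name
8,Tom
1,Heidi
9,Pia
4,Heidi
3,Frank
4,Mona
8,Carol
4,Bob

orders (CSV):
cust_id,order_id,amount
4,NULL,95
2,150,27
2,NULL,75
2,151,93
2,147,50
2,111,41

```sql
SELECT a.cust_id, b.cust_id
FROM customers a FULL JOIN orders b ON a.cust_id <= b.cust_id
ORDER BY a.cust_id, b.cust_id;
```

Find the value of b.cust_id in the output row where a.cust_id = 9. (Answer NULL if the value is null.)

FULL OUTER JOIN keeps every row from both sides; unmatched rows get NULL for the other side's columns.
Matching on a.cust_id <= b.cust_id.
Matched pairs: 10; unmatched a rows kept: 3; unmatched b rows kept: 0.

NULL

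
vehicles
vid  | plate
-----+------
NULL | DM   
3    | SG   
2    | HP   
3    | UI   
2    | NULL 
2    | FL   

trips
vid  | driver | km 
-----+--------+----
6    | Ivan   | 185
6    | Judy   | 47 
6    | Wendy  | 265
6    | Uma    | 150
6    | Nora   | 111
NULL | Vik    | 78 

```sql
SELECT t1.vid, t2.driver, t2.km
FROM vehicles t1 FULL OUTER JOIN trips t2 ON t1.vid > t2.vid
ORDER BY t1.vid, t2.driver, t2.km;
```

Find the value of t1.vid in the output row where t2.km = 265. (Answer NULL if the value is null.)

FULL OUTER JOIN keeps every row from both sides; unmatched rows get NULL for the other side's columns.
Matching on t1.vid > t2.vid. A NULL in a compared column never satisfies the condition.
- vid=NULL: no t2 row matches, row kept with t2 columns NULL.
- vid=3: no t2 row matches, row kept with t2 columns NULL.
- vid=2: no t2 row matches, row kept with t2 columns NULL.
- vid=3: no t2 row matches, row kept with t2 columns NULL.
- vid=2: no t2 row matches, row kept with t2 columns NULL.
- vid=2: no t2 row matches, row kept with t2 columns NULL.
- plus 6 unmatched t2 row(s), each kept with NULL t1 columns.

NULL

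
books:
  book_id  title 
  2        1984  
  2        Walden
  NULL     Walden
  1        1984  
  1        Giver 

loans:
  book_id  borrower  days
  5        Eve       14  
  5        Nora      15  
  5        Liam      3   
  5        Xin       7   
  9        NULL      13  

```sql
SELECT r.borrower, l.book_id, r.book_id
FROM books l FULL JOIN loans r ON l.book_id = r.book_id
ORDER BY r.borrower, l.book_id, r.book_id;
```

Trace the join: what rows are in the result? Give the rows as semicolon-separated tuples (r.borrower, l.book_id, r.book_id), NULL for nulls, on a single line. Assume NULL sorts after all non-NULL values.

(Eve, NULL, 5); (Liam, NULL, 5); (Nora, NULL, 5); (Xin, NULL, 5); (NULL, 1, NULL); (NULL, 1, NULL); (NULL, 2, NULL); (NULL, 2, NULL); (NULL, NULL, 9); (NULL, NULL, NULL)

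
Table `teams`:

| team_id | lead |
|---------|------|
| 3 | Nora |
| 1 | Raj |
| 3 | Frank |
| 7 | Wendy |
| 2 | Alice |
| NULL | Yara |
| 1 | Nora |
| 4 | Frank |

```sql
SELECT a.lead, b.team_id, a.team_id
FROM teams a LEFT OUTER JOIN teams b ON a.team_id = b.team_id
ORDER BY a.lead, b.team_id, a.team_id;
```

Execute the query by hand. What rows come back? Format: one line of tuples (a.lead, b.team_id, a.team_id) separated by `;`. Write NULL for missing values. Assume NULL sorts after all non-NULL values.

(Alice, 2, 2); (Frank, 3, 3); (Frank, 3, 3); (Frank, 4, 4); (Nora, 1, 1); (Nora, 1, 1); (Nora, 3, 3); (Nora, 3, 3); (Raj, 1, 1); (Raj, 1, 1); (Wendy, 7, 7); (Yara, NULL, NULL)

LEFT JOIN keeps every row from `teams a`; unmatched rows get NULL for `teams b`'s columns.
Matching on a.team_id = b.team_id. A NULL in a compared column never satisfies the condition.
- a[0] team_id=3 → 2 match(es) in b → 2 row(s).
- a[1] team_id=1 → 2 match(es) in b → 2 row(s).
- a[2] team_id=3 → 2 match(es) in b → 2 row(s).
- a[3] team_id=7 → 1 match(es) in b → 1 row(s).
- a[4] team_id=2 → 1 match(es) in b → 1 row(s).
- a[5] team_id=NULL → no match; kept with NULLs on the b side.
- a[6] team_id=1 → 2 match(es) in b → 2 row(s).
- a[7] team_id=4 → 1 match(es) in b → 1 row(s).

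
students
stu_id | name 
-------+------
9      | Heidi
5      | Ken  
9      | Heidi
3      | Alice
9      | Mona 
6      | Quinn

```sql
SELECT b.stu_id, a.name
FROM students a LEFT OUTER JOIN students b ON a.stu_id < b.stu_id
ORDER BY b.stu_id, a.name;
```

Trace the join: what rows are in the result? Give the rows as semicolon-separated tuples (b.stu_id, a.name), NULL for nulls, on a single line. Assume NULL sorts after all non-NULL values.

LEFT JOIN keeps every row from `students a`; unmatched rows get NULL for `students b`'s columns.
Matching on a.stu_id < b.stu_id.
Matched pairs: 12; unmatched a rows kept: 3.

(5, Alice); (6, Alice); (6, Ken); (9, Alice); (9, Alice); (9, Alice); (9, Ken); (9, Ken); (9, Ken); (9, Quinn); (9, Quinn); (9, Quinn); (NULL, Heidi); (NULL, Heidi); (NULL, Mona)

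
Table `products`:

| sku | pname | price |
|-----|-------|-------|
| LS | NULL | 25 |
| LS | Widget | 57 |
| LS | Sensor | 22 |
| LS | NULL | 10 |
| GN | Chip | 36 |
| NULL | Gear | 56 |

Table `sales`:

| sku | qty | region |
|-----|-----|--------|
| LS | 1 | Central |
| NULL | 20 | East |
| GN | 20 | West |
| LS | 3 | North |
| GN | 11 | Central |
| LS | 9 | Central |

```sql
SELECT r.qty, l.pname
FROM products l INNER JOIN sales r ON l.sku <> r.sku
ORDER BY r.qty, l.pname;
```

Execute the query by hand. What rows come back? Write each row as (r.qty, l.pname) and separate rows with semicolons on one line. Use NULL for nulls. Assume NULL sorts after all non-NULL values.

(1, Chip); (3, Chip); (9, Chip); (11, Sensor); (11, Widget); (11, NULL); (11, NULL); (20, Sensor); (20, Widget); (20, NULL); (20, NULL)

INNER JOIN keeps only pairs where the ON condition holds.
Matching on l.sku <> r.sku. A NULL in a compared column never satisfies the condition.
- l[0] sku=LS → 2 match(es) in r → 2 row(s).
- l[1] sku=LS → 2 match(es) in r → 2 row(s).
- l[2] sku=LS → 2 match(es) in r → 2 row(s).
- l[3] sku=LS → 2 match(es) in r → 2 row(s).
- l[4] sku=GN → 3 match(es) in r → 3 row(s).
- l[5] sku=NULL → no match; dropped.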